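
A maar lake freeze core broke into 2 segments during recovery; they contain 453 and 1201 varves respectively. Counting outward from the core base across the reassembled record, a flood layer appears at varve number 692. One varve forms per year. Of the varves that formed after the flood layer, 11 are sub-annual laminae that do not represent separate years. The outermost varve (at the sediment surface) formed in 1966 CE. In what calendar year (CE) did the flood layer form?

Total varves = 453 + 1201 = 1654.
1654 − 692 = 962 varves lie beyond the flood layer toward the sediment surface.
962 − 11 false = 951 true varves after the flood layer.
The varve at the sediment surface is 1966 CE, so the flood layer dates to 1966 − 951 = 1015 CE.

1015 CE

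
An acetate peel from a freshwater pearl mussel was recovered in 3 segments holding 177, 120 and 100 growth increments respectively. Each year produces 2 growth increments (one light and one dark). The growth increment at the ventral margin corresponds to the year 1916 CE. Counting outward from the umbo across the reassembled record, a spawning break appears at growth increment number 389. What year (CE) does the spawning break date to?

1912 CE

Total growth increments = 177 + 120 + 100 = 397.
The spawning break sits at growth increment 389 from the umbo, so 397 − 389 = 8 growth increments formed after it.
8 growth increments at 2 per year is 8 / 2 = 4 years.
1916 − 4 = 1912 CE.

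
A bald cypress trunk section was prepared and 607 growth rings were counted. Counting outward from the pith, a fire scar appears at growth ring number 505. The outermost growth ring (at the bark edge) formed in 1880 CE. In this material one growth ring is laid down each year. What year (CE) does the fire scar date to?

1778 CE

Between growth ring 505 and the bark edge there are 607 − 505 = 102 growth rings.
1880 − 102 = 1778 CE.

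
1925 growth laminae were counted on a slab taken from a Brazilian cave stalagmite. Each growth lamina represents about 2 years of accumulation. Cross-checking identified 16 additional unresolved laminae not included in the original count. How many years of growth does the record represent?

3882 yr

Correcting the raw count gives 1925 + 16 = 1941 true growth laminae.
1941 growth laminae at 2 years each span 1941 × 2 = 3882 years.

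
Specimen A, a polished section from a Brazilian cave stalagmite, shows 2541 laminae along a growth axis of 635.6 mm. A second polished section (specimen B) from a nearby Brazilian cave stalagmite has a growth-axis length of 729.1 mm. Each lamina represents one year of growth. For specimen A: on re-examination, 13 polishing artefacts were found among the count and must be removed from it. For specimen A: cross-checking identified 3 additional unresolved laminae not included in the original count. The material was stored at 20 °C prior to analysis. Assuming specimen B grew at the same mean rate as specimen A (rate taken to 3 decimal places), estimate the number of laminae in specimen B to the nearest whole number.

Specimen A: correcting the raw count gives 2541 − 13 + 3 = 2531 true laminae.
A: Mean rate = 635.6 mm / 2531 years ≈ 0.251 mm/yr.
For B, 729.1 / 0.251 = 2904.78 years ≈ 2905 laminae.

2905 laminae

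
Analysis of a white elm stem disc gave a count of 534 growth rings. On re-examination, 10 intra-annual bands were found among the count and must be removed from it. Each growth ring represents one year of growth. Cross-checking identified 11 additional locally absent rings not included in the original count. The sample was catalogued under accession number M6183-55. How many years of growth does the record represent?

535 yr

After corrections the count is 534 − 10 + 11 = 535 growth rings.
At one growth ring per year, that is 535 years.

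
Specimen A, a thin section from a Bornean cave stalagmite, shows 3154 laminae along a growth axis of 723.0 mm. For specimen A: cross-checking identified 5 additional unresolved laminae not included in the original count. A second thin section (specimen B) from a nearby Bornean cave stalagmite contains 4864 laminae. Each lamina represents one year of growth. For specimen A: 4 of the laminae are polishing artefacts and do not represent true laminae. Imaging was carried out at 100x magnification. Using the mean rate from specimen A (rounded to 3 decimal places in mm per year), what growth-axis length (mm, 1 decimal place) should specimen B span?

1113.9 mm

Specimen A: true lamina count = 3154 − 4 + 5 = 3155.
A: Mean rate = 723.0 mm / 3155 years ≈ 0.229 mm per year.
For B, 0.229 mm/year × 4864 years = 1113.9 mm.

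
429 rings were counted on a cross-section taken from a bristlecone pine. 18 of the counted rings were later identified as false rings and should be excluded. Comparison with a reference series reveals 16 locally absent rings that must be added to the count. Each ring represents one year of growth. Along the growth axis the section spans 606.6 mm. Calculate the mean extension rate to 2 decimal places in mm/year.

1.42 mm/year

After corrections the count is 429 − 18 + 16 = 427 rings.
Mean rate = 606.6 mm / 427 years ≈ 1.42 mm/year.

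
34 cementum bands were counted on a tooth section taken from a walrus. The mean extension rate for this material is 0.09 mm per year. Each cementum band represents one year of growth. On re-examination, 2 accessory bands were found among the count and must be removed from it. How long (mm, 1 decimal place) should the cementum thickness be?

True cementum band count = 34 − 2 = 32.
Length ≈ 0.09 × 32 = 2.9 mm.

2.9 mm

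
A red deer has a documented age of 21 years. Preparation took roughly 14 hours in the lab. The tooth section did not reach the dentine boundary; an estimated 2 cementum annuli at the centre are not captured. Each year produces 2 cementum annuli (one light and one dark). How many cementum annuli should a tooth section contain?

40 cementum annuli

Expected cementum annuli: 21 × 2 = 42.
Less the 2 uncaptured cementum annuli: 42 − 2 = 40.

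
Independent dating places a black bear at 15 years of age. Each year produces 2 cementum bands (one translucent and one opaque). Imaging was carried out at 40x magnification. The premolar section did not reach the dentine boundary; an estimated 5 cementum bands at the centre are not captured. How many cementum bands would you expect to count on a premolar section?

Expected cementum bands: 15 × 2 = 30.
Subtracting the 5 cementum bands not captured gives 30 − 5 = 25 cementum bands in the record.

25 cementum bands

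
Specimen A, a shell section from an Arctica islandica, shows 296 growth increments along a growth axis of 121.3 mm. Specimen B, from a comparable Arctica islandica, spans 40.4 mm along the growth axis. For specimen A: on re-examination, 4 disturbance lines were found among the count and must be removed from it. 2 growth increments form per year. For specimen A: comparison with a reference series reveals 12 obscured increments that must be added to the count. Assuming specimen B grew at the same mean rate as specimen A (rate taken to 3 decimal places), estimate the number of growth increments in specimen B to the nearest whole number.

Specimen A: true growth increment count = 296 − 4 + 12 = 304.
Specimen A: dividing by 2 growth increments per year: 304 / 2 = 152 years.
A: Extension rate ≈ 121.3 / 152 = 0.798 mm/yr.
B spans 40.4 / 0.798 = 50.63 years; at 2 growth increments per year that is 50.63 × 2 ≈ 101 growth increments.

101 growth increments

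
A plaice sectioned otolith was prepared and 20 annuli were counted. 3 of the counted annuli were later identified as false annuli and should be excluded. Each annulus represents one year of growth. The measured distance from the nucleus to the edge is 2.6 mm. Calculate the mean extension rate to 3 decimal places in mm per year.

Correcting the raw count gives 20 − 3 = 17 true annuli.
Mean rate = 2.6 mm / 17 years ≈ 0.153 mm per year.

0.153 mm per year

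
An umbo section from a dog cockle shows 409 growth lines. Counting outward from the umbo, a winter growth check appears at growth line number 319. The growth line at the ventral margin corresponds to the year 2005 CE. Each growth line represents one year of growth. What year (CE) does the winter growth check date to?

The winter growth check sits at growth line 319 from the umbo, so 409 − 319 = 90 growth lines formed after it.
2005 − 90 = 1915 CE.

1915 CE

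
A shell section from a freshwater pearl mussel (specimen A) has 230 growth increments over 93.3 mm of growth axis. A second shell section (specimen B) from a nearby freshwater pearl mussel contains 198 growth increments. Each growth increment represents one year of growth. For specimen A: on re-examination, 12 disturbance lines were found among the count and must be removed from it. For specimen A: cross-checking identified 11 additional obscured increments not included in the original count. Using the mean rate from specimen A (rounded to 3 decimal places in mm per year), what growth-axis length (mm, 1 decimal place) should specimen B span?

80.6 mm

Specimen A: after corrections the count is 230 − 12 + 11 = 229 growth increments.
A: Extension rate ≈ 93.3 / 229 = 0.407 mm/year.
B's length ≈ 0.407 × 198 = 80.6 mm.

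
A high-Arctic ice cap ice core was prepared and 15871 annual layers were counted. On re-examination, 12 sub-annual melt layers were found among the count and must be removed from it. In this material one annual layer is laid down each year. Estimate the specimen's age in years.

15859 years

After corrections the count is 15871 − 12 = 15859 annual layers.
One annual layer per year makes the duration 15859 years.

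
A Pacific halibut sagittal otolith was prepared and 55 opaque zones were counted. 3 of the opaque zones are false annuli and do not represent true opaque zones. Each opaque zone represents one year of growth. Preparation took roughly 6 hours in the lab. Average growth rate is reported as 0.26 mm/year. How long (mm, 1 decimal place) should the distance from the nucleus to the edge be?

Adjusted count: 55 − 3 = 52 opaque zones.
52 years at 0.26 mm/year gives 0.26 × 52 = 13.5 mm.

13.5 mm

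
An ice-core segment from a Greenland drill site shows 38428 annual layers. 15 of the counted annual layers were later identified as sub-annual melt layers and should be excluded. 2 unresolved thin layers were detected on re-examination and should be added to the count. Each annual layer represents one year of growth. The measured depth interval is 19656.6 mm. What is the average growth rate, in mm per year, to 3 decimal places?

0.512 mm per year

True annual layer count = 38428 − 15 + 2 = 38415.
Mean rate = 19656.6 mm / 38415 years ≈ 0.512 mm per year.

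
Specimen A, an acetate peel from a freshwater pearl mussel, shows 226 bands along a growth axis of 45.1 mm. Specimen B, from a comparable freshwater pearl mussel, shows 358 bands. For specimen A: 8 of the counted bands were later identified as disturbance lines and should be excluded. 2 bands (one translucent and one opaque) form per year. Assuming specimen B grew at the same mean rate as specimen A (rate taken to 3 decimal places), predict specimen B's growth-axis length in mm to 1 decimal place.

74.1 mm

Specimen A: after corrections the count is 226 − 8 = 218 bands.
Specimen A: dividing by 2 bands per year: 218 / 2 = 109 years.
A: Mean rate = 45.1 mm / 109 years ≈ 0.414 mm per year.
Specimen B: 358 bands at 2 per year is 358 / 2 = 179 years. For B, 0.414 mm/year × 179 years = 74.1 mm.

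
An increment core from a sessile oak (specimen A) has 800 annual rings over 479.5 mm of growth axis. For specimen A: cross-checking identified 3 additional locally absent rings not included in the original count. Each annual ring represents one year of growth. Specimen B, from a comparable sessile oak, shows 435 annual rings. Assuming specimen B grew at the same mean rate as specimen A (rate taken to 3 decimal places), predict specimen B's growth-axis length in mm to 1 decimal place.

Specimen A: correcting the raw count gives 800 + 3 = 803 true annual rings.
A: Mean rate = 479.5 mm / 803 years ≈ 0.597 mm per year.
Length of B = 0.597 × 435 = 259.7 mm.

259.7 mm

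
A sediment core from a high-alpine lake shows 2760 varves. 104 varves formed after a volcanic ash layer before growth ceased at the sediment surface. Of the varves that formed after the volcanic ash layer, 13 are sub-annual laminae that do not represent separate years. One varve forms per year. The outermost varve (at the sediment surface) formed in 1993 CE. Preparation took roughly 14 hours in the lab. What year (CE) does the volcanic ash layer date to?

1902 CE

104 varves post-date the volcanic ash layer.
104 − 13 false = 91 true varves after the volcanic ash layer.
The varve at the sediment surface is 1993 CE, so the volcanic ash layer dates to 1993 − 91 = 1902 CE.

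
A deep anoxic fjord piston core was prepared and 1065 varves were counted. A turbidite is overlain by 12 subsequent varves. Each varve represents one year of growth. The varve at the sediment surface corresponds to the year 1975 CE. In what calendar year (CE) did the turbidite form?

There are 12 varves younger than the turbidite.
1975 − 12 = 1963 CE.

1963 CE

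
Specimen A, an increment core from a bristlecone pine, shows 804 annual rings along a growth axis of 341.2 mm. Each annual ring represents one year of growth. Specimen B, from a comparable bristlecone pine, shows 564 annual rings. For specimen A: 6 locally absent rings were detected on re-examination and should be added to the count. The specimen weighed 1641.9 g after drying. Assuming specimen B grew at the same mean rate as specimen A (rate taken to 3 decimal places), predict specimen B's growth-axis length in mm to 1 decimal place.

237.4 mm

Specimen A: adjusted count: 804 + 6 = 810 annual rings.
A: Mean rate = 341.2 mm / 810 years ≈ 0.421 mm/year.
Length of B = 0.421 × 564 = 237.4 mm.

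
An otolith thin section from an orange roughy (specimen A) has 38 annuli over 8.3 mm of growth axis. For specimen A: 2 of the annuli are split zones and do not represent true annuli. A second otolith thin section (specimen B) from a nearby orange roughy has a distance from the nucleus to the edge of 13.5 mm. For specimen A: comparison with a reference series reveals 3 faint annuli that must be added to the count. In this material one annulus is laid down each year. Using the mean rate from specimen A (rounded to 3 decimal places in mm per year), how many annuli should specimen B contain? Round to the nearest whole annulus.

Specimen A: adjusted count: 38 − 2 + 3 = 39 annuli.
A: 8.3 mm over 39 years gives 8.3 / 39 ≈ 0.213 mm/year.
B spans 13.5 / 0.213 = 63.38 years ≈ 63 annuli.

63 annuli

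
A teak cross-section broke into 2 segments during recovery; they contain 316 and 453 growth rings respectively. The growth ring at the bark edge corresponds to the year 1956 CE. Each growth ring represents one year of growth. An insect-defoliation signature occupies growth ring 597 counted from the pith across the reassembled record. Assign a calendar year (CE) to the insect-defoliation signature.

Total growth rings = 316 + 453 = 769.
The insect-defoliation signature sits at growth ring 597 from the pith, so 769 − 597 = 172 growth rings formed after it.
The growth ring at the bark edge is 1956 CE, so the insect-defoliation signature dates to 1956 − 172 = 1784 CE.

1784 CE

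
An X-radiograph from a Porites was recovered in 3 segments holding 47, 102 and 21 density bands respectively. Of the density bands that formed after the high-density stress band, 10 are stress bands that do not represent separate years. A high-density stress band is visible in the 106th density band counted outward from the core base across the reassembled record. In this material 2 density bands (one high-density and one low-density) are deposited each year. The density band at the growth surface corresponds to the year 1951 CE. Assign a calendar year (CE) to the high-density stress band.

1924 CE

Total density bands = 47 + 102 + 21 = 170.
170 − 106 = 64 density bands lie beyond the high-density stress band toward the growth surface.
Excluding 10 false density bands: 64 − 10 = 54.
54 density bands at 2 per year is 54 / 2 = 27 years.
1951 − 27 = 1924 CE.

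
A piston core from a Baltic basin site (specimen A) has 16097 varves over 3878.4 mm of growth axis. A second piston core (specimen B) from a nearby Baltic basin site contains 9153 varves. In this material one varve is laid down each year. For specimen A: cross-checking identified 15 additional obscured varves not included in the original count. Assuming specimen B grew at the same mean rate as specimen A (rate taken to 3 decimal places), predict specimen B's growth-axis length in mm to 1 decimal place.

2205.9 mm

Specimen A: adjusted count: 16097 + 15 = 16112 varves.
A: Mean rate = 3878.4 mm / 16112 years ≈ 0.241 mm per year.
For B, 0.241 mm/year × 9153 years = 2205.9 mm.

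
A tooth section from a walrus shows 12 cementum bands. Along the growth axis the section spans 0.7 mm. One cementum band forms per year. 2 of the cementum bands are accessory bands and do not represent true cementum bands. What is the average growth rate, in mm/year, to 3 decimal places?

0.070 mm/year

After corrections the count is 12 − 2 = 10 cementum bands.
Mean rate = 0.7 mm / 10 years ≈ 0.070 mm/year.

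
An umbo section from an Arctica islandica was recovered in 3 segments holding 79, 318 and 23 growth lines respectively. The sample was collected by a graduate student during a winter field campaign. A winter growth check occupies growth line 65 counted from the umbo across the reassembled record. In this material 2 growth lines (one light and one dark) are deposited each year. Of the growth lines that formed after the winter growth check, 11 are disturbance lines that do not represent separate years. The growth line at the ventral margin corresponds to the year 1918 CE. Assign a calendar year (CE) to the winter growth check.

1746 CE

Total growth lines = 79 + 318 + 23 = 420.
Between growth line 65 and the ventral margin there are 420 − 65 = 355 growth lines.
355 − 11 false = 344 true growth lines after the winter growth check.
Dividing by 2 growth lines per year: 344 / 2 = 172 years.
The growth line at the ventral margin is 1918 CE, so the winter growth check dates to 1918 − 172 = 1746 CE.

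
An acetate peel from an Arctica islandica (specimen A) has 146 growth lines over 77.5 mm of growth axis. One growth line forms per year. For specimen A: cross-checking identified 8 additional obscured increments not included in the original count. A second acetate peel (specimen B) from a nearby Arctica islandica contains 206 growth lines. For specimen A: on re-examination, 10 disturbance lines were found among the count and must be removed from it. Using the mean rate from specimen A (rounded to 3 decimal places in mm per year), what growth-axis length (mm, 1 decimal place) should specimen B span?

110.8 mm

Specimen A: correcting the raw count gives 146 − 10 + 8 = 144 true growth lines.
A: Extension rate ≈ 77.5 / 144 = 0.538 mm per year.
Length of B = 0.538 × 206 = 110.8 mm.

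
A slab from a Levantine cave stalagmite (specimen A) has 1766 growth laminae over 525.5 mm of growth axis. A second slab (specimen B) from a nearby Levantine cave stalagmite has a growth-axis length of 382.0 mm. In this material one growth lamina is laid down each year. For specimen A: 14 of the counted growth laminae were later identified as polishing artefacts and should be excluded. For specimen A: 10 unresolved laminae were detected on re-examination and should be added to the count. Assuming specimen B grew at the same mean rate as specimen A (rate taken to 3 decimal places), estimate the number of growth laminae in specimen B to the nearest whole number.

Specimen A: correcting the raw count gives 1766 − 14 + 10 = 1762 true growth laminae.
A: 525.5 mm over 1762 years gives 525.5 / 1762 ≈ 0.298 mm per year.
For B, 382.0 / 0.298 = 1281.88 years ≈ 1282 growth laminae.

1282 growth laminae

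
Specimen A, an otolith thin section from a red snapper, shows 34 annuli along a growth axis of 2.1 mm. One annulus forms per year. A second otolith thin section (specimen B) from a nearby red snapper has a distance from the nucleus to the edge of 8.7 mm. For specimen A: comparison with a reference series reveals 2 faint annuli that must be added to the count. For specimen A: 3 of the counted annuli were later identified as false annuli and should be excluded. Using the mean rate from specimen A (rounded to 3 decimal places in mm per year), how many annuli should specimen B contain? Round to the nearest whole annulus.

136 annuli

Specimen A: after corrections the count is 34 − 3 + 2 = 33 annuli.
A: 2.1 mm over 33 years gives 2.1 / 33 ≈ 0.064 mm/yr.
Specimen B: 8.7 mm / 0.064 mm per year = 135.94 years ≈ 136 annuli.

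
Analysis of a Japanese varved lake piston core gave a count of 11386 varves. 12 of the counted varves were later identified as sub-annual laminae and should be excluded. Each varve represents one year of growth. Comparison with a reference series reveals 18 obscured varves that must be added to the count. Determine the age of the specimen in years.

11392 years

Correcting the raw count gives 11386 − 12 + 18 = 11392 true varves.
With a one-to-one varve periodicity this is 11392 years.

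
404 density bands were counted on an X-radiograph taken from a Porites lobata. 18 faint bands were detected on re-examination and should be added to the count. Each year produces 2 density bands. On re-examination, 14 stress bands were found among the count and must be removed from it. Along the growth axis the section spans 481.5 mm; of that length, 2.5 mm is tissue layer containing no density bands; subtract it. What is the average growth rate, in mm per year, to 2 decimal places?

2.35 mm per year

Adjusted count: 404 − 14 + 18 = 408 density bands.
408 density bands at 2 per year is 408 / 2 = 204 years.
Removing the 2.5 mm offcut leaves 481.5 − 2.5 = 479.0 mm.
479.0 mm over 204 years gives 479.0 / 204 ≈ 2.35 mm per year.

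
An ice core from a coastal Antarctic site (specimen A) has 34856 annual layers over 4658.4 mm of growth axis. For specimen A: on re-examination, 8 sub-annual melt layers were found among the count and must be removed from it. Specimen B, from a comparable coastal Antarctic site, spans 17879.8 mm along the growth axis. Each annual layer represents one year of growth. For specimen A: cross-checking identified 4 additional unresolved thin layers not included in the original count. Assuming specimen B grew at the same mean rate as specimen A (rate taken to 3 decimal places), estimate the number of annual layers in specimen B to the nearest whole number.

Specimen A: true annual layer count = 34856 − 8 + 4 = 34852.
A: 4658.4 mm over 34852 years gives 4658.4 / 34852 ≈ 0.134 mm/year.
B spans 17879.8 / 0.134 = 133431.34 years ≈ 133431 annual layers.

133431 annual layers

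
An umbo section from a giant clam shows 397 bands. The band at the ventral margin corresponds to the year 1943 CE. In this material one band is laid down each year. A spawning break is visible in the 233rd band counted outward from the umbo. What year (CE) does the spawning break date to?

The spawning break sits at band 233 from the umbo, so 397 − 233 = 164 bands formed after it.
1943 − 164 = 1779 CE.

1779 CE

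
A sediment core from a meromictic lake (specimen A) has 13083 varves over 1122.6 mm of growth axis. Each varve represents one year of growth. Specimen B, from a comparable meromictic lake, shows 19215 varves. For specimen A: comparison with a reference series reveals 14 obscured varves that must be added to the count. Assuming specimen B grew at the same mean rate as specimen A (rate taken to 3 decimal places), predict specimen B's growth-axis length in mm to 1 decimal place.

1652.5 mm

Specimen A: adjusted count: 13083 + 14 = 13097 varves.
A: Extension rate ≈ 1122.6 / 13097 = 0.086 mm/yr.
Length of B = 0.086 × 19215 = 1652.5 mm.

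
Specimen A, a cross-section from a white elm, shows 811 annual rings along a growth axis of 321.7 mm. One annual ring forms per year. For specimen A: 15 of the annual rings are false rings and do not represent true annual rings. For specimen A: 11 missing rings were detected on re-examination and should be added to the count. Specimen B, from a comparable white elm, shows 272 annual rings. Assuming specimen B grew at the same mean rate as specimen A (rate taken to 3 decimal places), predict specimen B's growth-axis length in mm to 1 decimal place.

108.5 mm

Specimen A: correcting the raw count gives 811 − 15 + 11 = 807 true annual rings.
A: Extension rate ≈ 321.7 / 807 = 0.399 mm per year.
Length of B = 0.399 × 272 = 108.5 mm.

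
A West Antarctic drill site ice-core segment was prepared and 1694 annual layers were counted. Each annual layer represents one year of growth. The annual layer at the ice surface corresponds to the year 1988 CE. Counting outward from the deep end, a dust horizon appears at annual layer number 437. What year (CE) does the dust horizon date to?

731 CE

1694 − 437 = 1257 annual layers lie beyond the dust horizon toward the ice surface.
Counting back 1257 years from 1988 CE places the dust horizon in 1988 − 1257 = 731 CE.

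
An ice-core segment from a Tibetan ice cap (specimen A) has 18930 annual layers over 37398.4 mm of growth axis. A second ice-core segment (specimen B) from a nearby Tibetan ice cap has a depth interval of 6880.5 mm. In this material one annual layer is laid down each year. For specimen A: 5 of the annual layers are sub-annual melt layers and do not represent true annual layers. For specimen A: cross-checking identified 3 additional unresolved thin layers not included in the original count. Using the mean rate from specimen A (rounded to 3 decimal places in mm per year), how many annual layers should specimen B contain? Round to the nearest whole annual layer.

3482 annual layers

Specimen A: adjusted count: 18930 − 5 + 3 = 18928 annual layers.
A: Mean rate = 37398.4 mm / 18928 years ≈ 1.976 mm per year.
Specimen B: 6880.5 mm / 1.976 mm per year = 3482.03 years ≈ 3482 annual layers.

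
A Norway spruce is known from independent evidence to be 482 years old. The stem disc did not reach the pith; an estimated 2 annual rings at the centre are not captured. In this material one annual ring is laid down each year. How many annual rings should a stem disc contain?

480 annual rings

Expected annual rings over 482 years: 482.
Less the 2 uncaptured annual rings: 482 − 2 = 480.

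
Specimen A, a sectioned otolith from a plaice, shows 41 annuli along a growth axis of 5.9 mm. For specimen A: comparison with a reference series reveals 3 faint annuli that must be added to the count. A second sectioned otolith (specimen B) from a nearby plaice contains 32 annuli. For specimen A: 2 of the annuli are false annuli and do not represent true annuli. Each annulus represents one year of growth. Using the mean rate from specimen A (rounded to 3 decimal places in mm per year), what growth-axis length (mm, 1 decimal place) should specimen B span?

Specimen A: adjusted count: 41 − 2 + 3 = 42 annuli.
A: Mean rate = 5.9 mm / 42 years ≈ 0.140 mm/yr.
B's length ≈ 0.140 × 32 = 4.5 mm.

4.5 mm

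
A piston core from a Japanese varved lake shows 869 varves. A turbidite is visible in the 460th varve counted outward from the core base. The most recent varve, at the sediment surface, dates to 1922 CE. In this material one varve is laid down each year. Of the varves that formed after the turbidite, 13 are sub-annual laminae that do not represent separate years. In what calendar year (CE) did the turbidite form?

1526 CE

Between varve 460 and the sediment surface there are 869 − 460 = 409 varves.
409 − 13 false = 396 true varves after the turbidite.
Counting back 396 years from 1922 CE places the turbidite in 1922 − 396 = 1526 CE.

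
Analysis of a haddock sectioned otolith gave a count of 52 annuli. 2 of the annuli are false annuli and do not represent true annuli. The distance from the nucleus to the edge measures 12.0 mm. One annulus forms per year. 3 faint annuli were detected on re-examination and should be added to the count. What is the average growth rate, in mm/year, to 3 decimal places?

0.226 mm/year

True annulus count = 52 − 2 + 3 = 53.
12.0 mm over 53 years gives 12.0 / 53 ≈ 0.226 mm/year.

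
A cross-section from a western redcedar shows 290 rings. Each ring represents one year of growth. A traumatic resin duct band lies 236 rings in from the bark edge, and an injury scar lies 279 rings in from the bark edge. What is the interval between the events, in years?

The two markers are separated by 279 − 236 = 43 rings.
That is 43 years at one ring per year.

43 years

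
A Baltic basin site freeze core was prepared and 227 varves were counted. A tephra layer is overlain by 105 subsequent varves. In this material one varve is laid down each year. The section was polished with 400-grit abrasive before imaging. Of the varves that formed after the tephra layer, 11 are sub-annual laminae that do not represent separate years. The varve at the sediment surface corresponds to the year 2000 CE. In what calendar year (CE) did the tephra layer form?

1906 CE

There are 105 varves younger than the tephra layer.
Excluding 11 false varves: 105 − 11 = 94.
The varve at the sediment surface is 2000 CE, so the tephra layer dates to 2000 − 94 = 1906 CE.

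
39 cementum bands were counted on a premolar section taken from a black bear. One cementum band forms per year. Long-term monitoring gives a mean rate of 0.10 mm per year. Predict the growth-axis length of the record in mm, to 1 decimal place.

3.9 mm

39 years of growth are recorded.
39 years at 0.10 mm/year gives 0.10 × 39 = 3.9 mm.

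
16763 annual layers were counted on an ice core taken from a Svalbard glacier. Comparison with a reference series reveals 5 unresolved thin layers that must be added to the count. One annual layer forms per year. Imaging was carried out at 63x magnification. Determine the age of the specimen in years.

16768 yr

Correcting the raw count gives 16763 + 5 = 16768 true annual layers.
One annual layer per year makes the duration 16768 years.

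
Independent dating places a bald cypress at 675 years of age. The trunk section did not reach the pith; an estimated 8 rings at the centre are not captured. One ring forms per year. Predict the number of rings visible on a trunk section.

667 rings

Expected rings over 675 years: 675.
675 − 8 missed = 667 rings expected in the prepared section.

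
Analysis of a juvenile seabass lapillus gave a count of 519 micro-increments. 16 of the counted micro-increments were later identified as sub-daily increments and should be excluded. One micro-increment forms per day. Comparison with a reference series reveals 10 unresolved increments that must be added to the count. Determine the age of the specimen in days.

Correcting the raw count gives 519 − 16 + 10 = 513 true micro-increments.
At one micro-increment per day, that is 513 days.

513 days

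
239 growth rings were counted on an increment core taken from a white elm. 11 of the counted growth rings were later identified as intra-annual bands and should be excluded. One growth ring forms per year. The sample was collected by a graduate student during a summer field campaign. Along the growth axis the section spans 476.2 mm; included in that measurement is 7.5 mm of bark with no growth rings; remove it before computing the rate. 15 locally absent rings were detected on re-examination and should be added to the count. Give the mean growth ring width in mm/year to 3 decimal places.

1.929 mm/year

After corrections the count is 239 − 11 + 15 = 243 growth rings.
Removing the 7.5 mm offcut leaves 476.2 − 7.5 = 468.7 mm.
Mean rate = 468.7 mm / 243 years ≈ 1.929 mm/year.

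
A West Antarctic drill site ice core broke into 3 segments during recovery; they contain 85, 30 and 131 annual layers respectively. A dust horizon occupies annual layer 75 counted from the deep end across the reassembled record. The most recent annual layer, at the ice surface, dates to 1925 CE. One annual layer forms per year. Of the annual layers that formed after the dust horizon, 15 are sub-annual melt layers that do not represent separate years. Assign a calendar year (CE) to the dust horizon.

1769 CE

Total annual layers = 85 + 30 + 131 = 246.
The dust horizon sits at annual layer 75 from the deep end, so 246 − 75 = 171 annual layers formed after it.
Removing the 15 false annual layers leaves 171 − 15 = 156 true annual layers beyond the dust horizon.
Counting back 156 years from 1925 CE places the dust horizon in 1925 − 156 = 1769 CE.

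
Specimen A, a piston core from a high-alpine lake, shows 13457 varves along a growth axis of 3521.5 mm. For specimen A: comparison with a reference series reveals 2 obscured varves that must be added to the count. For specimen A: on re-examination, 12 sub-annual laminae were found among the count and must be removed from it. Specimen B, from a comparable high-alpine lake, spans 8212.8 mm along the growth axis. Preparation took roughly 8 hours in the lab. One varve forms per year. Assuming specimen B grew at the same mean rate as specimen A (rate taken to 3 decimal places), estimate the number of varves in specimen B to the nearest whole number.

31347 varves

Specimen A: correcting the raw count gives 13457 − 12 + 2 = 13447 true varves.
A: 3521.5 mm over 13447 years gives 3521.5 / 13447 ≈ 0.262 mm/year.
Specimen B: 8212.8 mm / 0.262 mm per year = 31346.56 years ≈ 31347 varves.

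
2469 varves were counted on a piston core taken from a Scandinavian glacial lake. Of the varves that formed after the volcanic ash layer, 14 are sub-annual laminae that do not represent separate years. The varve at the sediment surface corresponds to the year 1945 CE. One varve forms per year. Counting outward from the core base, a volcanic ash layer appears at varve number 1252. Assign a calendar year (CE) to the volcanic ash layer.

742 CE

Between varve 1252 and the sediment surface there are 2469 − 1252 = 1217 varves.
Excluding 14 false varves: 1217 − 14 = 1203.
The varve at the sediment surface is 1945 CE, so the volcanic ash layer dates to 1945 − 1203 = 742 CE.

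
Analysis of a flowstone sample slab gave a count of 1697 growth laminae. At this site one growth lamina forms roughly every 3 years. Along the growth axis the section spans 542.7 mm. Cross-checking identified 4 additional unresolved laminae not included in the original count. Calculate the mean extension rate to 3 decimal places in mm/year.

After corrections the count is 1697 + 4 = 1701 growth laminae.
1701 growth laminae at 3 years each span 1701 × 3 = 5103 years.
Extension rate ≈ 542.7 / 5103 = 0.106 mm/year.

0.106 mm/year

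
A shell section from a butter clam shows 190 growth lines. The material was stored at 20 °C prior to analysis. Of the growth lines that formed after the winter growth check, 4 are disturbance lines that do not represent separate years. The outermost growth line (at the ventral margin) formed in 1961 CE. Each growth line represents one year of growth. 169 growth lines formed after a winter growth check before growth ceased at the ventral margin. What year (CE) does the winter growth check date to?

1796 CE

169 growth lines formed after the winter growth check.
Removing the 4 false growth lines leaves 169 − 4 = 165 true growth lines beyond the winter growth check.
1961 − 165 = 1796 CE.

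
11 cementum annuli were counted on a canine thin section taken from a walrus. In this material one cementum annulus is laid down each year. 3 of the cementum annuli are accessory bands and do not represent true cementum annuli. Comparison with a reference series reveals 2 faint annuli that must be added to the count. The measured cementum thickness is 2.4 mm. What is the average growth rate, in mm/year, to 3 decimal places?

After corrections the count is 11 − 3 + 2 = 10 cementum annuli.
Extension rate ≈ 2.4 / 10 = 0.240 mm/year.

0.240 mm/year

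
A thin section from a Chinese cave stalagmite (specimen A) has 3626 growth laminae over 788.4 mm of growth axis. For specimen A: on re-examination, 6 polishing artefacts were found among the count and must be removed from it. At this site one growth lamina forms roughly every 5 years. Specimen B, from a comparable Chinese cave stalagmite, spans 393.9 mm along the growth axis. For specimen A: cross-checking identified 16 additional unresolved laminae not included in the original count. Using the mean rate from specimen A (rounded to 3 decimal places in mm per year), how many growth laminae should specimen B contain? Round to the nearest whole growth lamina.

Specimen A: true growth lamina count = 3626 − 6 + 16 = 3636.
Specimen A: at 5 years per growth lamina, 3636 × 5 = 18180 years.
A: Mean rate = 788.4 mm / 18180 years ≈ 0.043 mm/year.
B spans 393.9 / 0.043 = 9160.47 years; at 5 years per growth lamina that is 9160.47 / 5 ≈ 1832 growth laminae.

1832 growth laminae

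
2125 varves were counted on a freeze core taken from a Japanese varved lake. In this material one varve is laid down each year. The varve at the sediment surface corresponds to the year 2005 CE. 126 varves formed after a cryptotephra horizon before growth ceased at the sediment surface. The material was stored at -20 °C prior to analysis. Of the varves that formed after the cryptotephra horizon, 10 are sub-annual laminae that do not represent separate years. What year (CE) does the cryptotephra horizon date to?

126 varves post-date the cryptotephra horizon.
Removing the 10 false varves leaves 126 − 10 = 116 true varves beyond the cryptotephra horizon.
The varve at the sediment surface is 2005 CE, so the cryptotephra horizon dates to 2005 − 116 = 1889 CE.

1889 CE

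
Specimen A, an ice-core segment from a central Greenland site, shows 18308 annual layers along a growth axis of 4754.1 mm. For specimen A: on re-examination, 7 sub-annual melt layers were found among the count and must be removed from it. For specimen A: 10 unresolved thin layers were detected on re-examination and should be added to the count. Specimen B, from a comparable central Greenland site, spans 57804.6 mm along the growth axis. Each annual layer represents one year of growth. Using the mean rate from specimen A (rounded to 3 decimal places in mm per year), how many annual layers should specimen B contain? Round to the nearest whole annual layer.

Specimen A: after corrections the count is 18308 − 7 + 10 = 18311 annual layers.
A: Extension rate ≈ 4754.1 / 18311 = 0.260 mm/year.
For B, 57804.6 / 0.260 = 222325.38 years ≈ 222325 annual layers.

222325 annual layers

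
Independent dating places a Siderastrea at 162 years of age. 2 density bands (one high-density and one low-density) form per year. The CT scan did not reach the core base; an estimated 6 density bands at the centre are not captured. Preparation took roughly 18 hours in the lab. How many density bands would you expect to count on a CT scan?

318 density bands

With 2 density bands per year, 162 years would produce 162 × 2 = 324 density bands.
324 − 6 missed = 318 density bands expected in the prepared section.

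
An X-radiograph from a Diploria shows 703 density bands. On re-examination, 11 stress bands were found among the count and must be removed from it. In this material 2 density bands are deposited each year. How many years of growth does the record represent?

True density band count = 703 − 11 = 692.
692 density bands at 2 per year is 692 / 2 = 346 years.

346 yr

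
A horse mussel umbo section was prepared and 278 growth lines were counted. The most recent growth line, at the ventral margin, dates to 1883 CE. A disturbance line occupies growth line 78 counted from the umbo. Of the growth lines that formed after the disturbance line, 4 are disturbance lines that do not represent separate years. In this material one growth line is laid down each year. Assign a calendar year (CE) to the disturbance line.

The disturbance line sits at growth line 78 from the umbo, so 278 − 78 = 200 growth lines formed after it.
Excluding 4 false growth lines: 200 − 4 = 196.
Counting back 196 years from 1883 CE places the disturbance line in 1883 − 196 = 1687 CE.

1687 CE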